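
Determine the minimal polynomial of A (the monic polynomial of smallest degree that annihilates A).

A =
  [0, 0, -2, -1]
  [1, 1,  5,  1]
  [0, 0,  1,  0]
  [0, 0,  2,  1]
x^3 - 2*x^2 + x

The characteristic polynomial is χ_A(x) = x*(x - 1)^3, so the eigenvalues are known. The minimal polynomial is
  m_A(x) = Π_λ (x − λ)^{k_λ}
where k_λ is the size of the *largest* Jordan block for λ (equivalently, the smallest k with (A − λI)^k v = 0 for every generalised eigenvector v of λ).

  λ = 0: largest Jordan block has size 1, contributing (x − 0)
  λ = 1: largest Jordan block has size 2, contributing (x − 1)^2

So m_A(x) = x*(x - 1)^2 = x^3 - 2*x^2 + x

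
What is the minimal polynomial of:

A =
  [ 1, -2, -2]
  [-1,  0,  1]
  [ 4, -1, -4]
x^3 + 3*x^2 + 3*x + 1

The characteristic polynomial is χ_A(x) = (x + 1)^3, so the eigenvalues are known. The minimal polynomial is
  m_A(x) = Π_λ (x − λ)^{k_λ}
where k_λ is the size of the *largest* Jordan block for λ (equivalently, the smallest k with (A − λI)^k v = 0 for every generalised eigenvector v of λ).

  λ = -1: largest Jordan block has size 3, contributing (x + 1)^3

So m_A(x) = (x + 1)^3 = x^3 + 3*x^2 + 3*x + 1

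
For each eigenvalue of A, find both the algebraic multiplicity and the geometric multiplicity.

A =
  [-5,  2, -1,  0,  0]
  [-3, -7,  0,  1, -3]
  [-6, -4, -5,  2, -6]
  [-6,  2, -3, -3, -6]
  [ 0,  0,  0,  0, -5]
λ = -5: alg = 5, geom = 3

Step 1 — factor the characteristic polynomial to read off the algebraic multiplicities:
  χ_A(x) = (x + 5)^5

Step 2 — compute geometric multiplicities via the rank-nullity identity g(λ) = n − rank(A − λI):
  rank(A − (-5)·I) = 2, so dim ker(A − (-5)·I) = n − 2 = 3

Summary:
  λ = -5: algebraic multiplicity = 5, geometric multiplicity = 3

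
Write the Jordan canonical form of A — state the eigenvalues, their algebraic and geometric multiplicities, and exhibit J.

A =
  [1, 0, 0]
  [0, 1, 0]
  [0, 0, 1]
J_1(1) ⊕ J_1(1) ⊕ J_1(1)

The characteristic polynomial is
  det(x·I − A) = x^3 - 3*x^2 + 3*x - 1 = (x - 1)^3

Eigenvalues and multiplicities (the geometric multiplicity of λ is n − rank(A − λI), which equals the number of Jordan blocks for λ):
  λ = 1: algebraic multiplicity = 3, geometric multiplicity = 3

Determining the block sizes for each eigenvalue:
  λ = 1: gm = am = 3, so every block has size 1 → block sizes [1, 1, 1]

Assembling the blocks gives a Jordan form
J =
  [1, 0, 0]
  [0, 1, 0]
  [0, 0, 1]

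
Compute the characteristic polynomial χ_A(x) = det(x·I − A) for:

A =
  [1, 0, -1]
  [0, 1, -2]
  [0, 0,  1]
x^3 - 3*x^2 + 3*x - 1

Expanding det(x·I − A) (e.g. by cofactor expansion or by noting that A is similar to its Jordan form J, which has the same characteristic polynomial as A) gives
  χ_A(x) = x^3 - 3*x^2 + 3*x - 1
which factors as (x - 1)^3. The eigenvalues (with algebraic multiplicities) are λ = 1 with multiplicity 3.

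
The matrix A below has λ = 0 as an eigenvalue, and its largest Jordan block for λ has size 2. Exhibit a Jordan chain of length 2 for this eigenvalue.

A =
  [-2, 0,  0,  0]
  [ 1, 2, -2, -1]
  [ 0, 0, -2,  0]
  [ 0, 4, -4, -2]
A Jordan chain for λ = 0 of length 2:
v_1 = (0, 2, 0, 4)ᵀ
v_2 = (0, 1, 0, 0)ᵀ

Let N = A − (0)·I. We want v_2 with N^2 v_2 = 0 but N^1 v_2 ≠ 0; then v_{j-1} := N · v_j for j = 2, …, 2.

Pick v_2 = (0, 1, 0, 0)ᵀ.
Then v_1 = N · v_2 = (0, 2, 0, 4)ᵀ.

Sanity check: (A − (0)·I) v_1 = (0, 0, 0, 0)ᵀ = 0. ✓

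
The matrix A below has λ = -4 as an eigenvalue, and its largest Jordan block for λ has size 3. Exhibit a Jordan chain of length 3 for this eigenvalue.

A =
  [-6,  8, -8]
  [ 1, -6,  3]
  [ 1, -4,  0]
A Jordan chain for λ = -4 of length 3:
v_1 = (4, -1, -2)ᵀ
v_2 = (-2, 1, 1)ᵀ
v_3 = (1, 0, 0)ᵀ

Let N = A − (-4)·I. We want v_3 with N^3 v_3 = 0 but N^2 v_3 ≠ 0; then v_{j-1} := N · v_j for j = 3, …, 2.

Pick v_3 = (1, 0, 0)ᵀ.
Then v_2 = N · v_3 = (-2, 1, 1)ᵀ.
Then v_1 = N · v_2 = (4, -1, -2)ᵀ.

Sanity check: (A − (-4)·I) v_1 = (0, 0, 0)ᵀ = 0. ✓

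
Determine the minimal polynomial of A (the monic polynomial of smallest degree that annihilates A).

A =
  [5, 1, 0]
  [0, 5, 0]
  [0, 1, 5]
x^2 - 10*x + 25

The characteristic polynomial is χ_A(x) = (x - 5)^3, so the eigenvalues are known. The minimal polynomial is
  m_A(x) = Π_λ (x − λ)^{k_λ}
where k_λ is the size of the *largest* Jordan block for λ (equivalently, the smallest k with (A − λI)^k v = 0 for every generalised eigenvector v of λ).

  λ = 5: largest Jordan block has size 2, contributing (x − 5)^2

So m_A(x) = (x - 5)^2 = x^2 - 10*x + 25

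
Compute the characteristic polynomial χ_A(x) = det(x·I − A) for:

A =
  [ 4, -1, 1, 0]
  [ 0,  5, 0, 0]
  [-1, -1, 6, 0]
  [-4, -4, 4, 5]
x^4 - 20*x^3 + 150*x^2 - 500*x + 625

Expanding det(x·I − A) (e.g. by cofactor expansion or by noting that A is similar to its Jordan form J, which has the same characteristic polynomial as A) gives
  χ_A(x) = x^4 - 20*x^3 + 150*x^2 - 500*x + 625
which factors as (x - 5)^4. The eigenvalues (with algebraic multiplicities) are λ = 5 with multiplicity 4.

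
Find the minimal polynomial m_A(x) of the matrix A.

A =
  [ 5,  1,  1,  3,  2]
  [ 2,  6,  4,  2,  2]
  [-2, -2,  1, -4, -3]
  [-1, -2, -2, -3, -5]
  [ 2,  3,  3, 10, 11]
x^3 - 12*x^2 + 48*x - 64

The characteristic polynomial is χ_A(x) = (x - 4)^5, so the eigenvalues are known. The minimal polynomial is
  m_A(x) = Π_λ (x − λ)^{k_λ}
where k_λ is the size of the *largest* Jordan block for λ (equivalently, the smallest k with (A − λI)^k v = 0 for every generalised eigenvector v of λ).

  λ = 4: largest Jordan block has size 3, contributing (x − 4)^3

So m_A(x) = (x - 4)^3 = x^3 - 12*x^2 + 48*x - 64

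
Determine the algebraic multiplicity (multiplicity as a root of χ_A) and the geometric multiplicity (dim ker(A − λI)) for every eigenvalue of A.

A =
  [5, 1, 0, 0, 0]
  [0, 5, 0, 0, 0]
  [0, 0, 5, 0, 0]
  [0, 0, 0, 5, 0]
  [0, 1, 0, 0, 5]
λ = 5: alg = 5, geom = 4

Step 1 — factor the characteristic polynomial to read off the algebraic multiplicities:
  χ_A(x) = (x - 5)^5

Step 2 — compute geometric multiplicities via the rank-nullity identity g(λ) = n − rank(A − λI):
  rank(A − (5)·I) = 1, so dim ker(A − (5)·I) = n − 1 = 4

Summary:
  λ = 5: algebraic multiplicity = 5, geometric multiplicity = 4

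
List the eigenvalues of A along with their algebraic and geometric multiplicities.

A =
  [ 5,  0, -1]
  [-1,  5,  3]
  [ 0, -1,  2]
λ = 4: alg = 3, geom = 1

Step 1 — factor the characteristic polynomial to read off the algebraic multiplicities:
  χ_A(x) = (x - 4)^3

Step 2 — compute geometric multiplicities via the rank-nullity identity g(λ) = n − rank(A − λI):
  rank(A − (4)·I) = 2, so dim ker(A − (4)·I) = n − 2 = 1

Summary:
  λ = 4: algebraic multiplicity = 3, geometric multiplicity = 1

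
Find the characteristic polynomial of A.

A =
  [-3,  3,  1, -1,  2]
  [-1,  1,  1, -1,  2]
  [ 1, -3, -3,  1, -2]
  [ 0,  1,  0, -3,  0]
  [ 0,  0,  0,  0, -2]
x^5 + 10*x^4 + 40*x^3 + 80*x^2 + 80*x + 32

Expanding det(x·I − A) (e.g. by cofactor expansion or by noting that A is similar to its Jordan form J, which has the same characteristic polynomial as A) gives
  χ_A(x) = x^5 + 10*x^4 + 40*x^3 + 80*x^2 + 80*x + 32
which factors as (x + 2)^5. The eigenvalues (with algebraic multiplicities) are λ = -2 with multiplicity 5.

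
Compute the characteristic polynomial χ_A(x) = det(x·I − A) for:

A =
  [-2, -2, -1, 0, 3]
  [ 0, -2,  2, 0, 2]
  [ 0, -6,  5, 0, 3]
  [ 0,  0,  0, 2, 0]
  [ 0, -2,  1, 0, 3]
x^5 - 6*x^4 + 8*x^3 + 16*x^2 - 48*x + 32

Expanding det(x·I − A) (e.g. by cofactor expansion or by noting that A is similar to its Jordan form J, which has the same characteristic polynomial as A) gives
  χ_A(x) = x^5 - 6*x^4 + 8*x^3 + 16*x^2 - 48*x + 32
which factors as (x - 2)^4*(x + 2). The eigenvalues (with algebraic multiplicities) are λ = -2 with multiplicity 1, λ = 2 with multiplicity 4.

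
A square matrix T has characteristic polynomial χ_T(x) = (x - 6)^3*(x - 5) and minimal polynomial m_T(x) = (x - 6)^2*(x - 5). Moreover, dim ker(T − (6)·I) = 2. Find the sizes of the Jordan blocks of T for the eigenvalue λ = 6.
Block sizes for λ = 6: [2, 1]

Step 1 — from the characteristic polynomial, algebraic multiplicity of λ = 6 is 3. From dim ker(T − (6)·I) = 2, there are exactly 2 Jordan blocks for λ = 6.
Step 2 — from the minimal polynomial, the factor (x − 6)^2 tells us the largest block for λ = 6 has size 2.
Step 3 — with total size 3, 2 blocks, and largest block 2, the block sizes (in nonincreasing order) are [2, 1].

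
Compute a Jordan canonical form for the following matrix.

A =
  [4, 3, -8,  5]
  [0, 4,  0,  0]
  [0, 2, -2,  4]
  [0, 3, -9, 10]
J_3(4) ⊕ J_1(4)

The characteristic polynomial is
  det(x·I − A) = x^4 - 16*x^3 + 96*x^2 - 256*x + 256 = (x - 4)^4

Eigenvalues and multiplicities (the geometric multiplicity of λ is n − rank(A − λI), which equals the number of Jordan blocks for λ):
  λ = 4: algebraic multiplicity = 4, geometric multiplicity = 2

Determining the block sizes for each eigenvalue:
  λ = 4: with am = 4 and gm = 2, the partition is not yet determined (e.g. several partitions of 4 into 2 parts exist). Let N = A − (4)·I. Computing rank(N^1) = 2, rank(N^2) = 1, rank(N^3) = 0; the number of blocks of size ≥ j is rank(N^{j−1}) − rank(N^j), giving [2, 1, 1]. So we have 1 block(s) of size 3, 1 block(s) of size 1 → block sizes [3, 1]

Assembling the blocks gives a Jordan form
J =
  [4, 1, 0, 0]
  [0, 4, 1, 0]
  [0, 0, 4, 0]
  [0, 0, 0, 4]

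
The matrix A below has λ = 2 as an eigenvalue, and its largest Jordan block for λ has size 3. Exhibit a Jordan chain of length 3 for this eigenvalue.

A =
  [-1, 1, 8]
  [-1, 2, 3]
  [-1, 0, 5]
A Jordan chain for λ = 2 of length 3:
v_1 = (-3, -1, -1)ᵀ
v_2 = (1, 0, 0)ᵀ
v_3 = (0, 1, 0)ᵀ

Let N = A − (2)·I. We want v_3 with N^3 v_3 = 0 but N^2 v_3 ≠ 0; then v_{j-1} := N · v_j for j = 3, …, 2.

Pick v_3 = (0, 1, 0)ᵀ.
Then v_2 = N · v_3 = (1, 0, 0)ᵀ.
Then v_1 = N · v_2 = (-3, -1, -1)ᵀ.

Sanity check: (A − (2)·I) v_1 = (0, 0, 0)ᵀ = 0. ✓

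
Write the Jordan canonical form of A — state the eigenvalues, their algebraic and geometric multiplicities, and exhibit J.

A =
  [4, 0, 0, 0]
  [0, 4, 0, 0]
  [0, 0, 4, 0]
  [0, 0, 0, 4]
J_1(4) ⊕ J_1(4) ⊕ J_1(4) ⊕ J_1(4)

The characteristic polynomial is
  det(x·I − A) = x^4 - 16*x^3 + 96*x^2 - 256*x + 256 = (x - 4)^4

Eigenvalues and multiplicities (the geometric multiplicity of λ is n − rank(A − λI), which equals the number of Jordan blocks for λ):
  λ = 4: algebraic multiplicity = 4, geometric multiplicity = 4

Determining the block sizes for each eigenvalue:
  λ = 4: gm = am = 4, so every block has size 1 → block sizes [1, 1, 1, 1]

Assembling the blocks gives a Jordan form
J =
  [4, 0, 0, 0]
  [0, 4, 0, 0]
  [0, 0, 4, 0]
  [0, 0, 0, 4]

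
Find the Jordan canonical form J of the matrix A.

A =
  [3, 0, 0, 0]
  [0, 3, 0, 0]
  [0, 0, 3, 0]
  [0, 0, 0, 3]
J_1(3) ⊕ J_1(3) ⊕ J_1(3) ⊕ J_1(3)

The characteristic polynomial is
  det(x·I − A) = x^4 - 12*x^3 + 54*x^2 - 108*x + 81 = (x - 3)^4

Eigenvalues and multiplicities (the geometric multiplicity of λ is n − rank(A − λI), which equals the number of Jordan blocks for λ):
  λ = 3: algebraic multiplicity = 4, geometric multiplicity = 4

Determining the block sizes for each eigenvalue:
  λ = 3: gm = am = 4, so every block has size 1 → block sizes [1, 1, 1, 1]

Assembling the blocks gives a Jordan form
J =
  [3, 0, 0, 0]
  [0, 3, 0, 0]
  [0, 0, 3, 0]
  [0, 0, 0, 3]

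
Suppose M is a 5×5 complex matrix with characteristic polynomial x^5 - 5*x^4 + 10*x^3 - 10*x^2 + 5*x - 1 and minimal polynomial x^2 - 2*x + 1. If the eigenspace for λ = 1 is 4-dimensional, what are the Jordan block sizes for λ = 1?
Block sizes for λ = 1: [2, 1, 1, 1]

Step 1 — from the characteristic polynomial, algebraic multiplicity of λ = 1 is 5. From dim ker(M − (1)·I) = 4, there are exactly 4 Jordan blocks for λ = 1.
Step 2 — from the minimal polynomial, the factor (x − 1)^2 tells us the largest block for λ = 1 has size 2.
Step 3 — with total size 5, 4 blocks, and largest block 2, the block sizes (in nonincreasing order) are [2, 1, 1, 1].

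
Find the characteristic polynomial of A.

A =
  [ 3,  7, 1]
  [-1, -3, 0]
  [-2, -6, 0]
x^3

Expanding det(x·I − A) (e.g. by cofactor expansion or by noting that A is similar to its Jordan form J, which has the same characteristic polynomial as A) gives
  χ_A(x) = x^3
which factors as x^3. The eigenvalues (with algebraic multiplicities) are λ = 0 with multiplicity 3.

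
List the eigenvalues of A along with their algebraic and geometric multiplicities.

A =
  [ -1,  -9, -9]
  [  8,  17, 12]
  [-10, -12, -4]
λ = 2: alg = 1, geom = 1; λ = 5: alg = 2, geom = 1

Step 1 — factor the characteristic polynomial to read off the algebraic multiplicities:
  χ_A(x) = (x - 5)^2*(x - 2)

Step 2 — compute geometric multiplicities via the rank-nullity identity g(λ) = n − rank(A − λI):
  rank(A − (2)·I) = 2, so dim ker(A − (2)·I) = n − 2 = 1
  rank(A − (5)·I) = 2, so dim ker(A − (5)·I) = n − 2 = 1

Summary:
  λ = 2: algebraic multiplicity = 1, geometric multiplicity = 1
  λ = 5: algebraic multiplicity = 2, geometric multiplicity = 1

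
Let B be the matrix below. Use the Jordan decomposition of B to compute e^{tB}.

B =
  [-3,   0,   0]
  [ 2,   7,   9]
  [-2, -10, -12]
e^{tB} =
  [exp(-3*t), 0, 0]
  [2*exp(-2*t) - 2*exp(-3*t), 10*exp(-2*t) - 9*exp(-3*t), 9*exp(-2*t) - 9*exp(-3*t)]
  [-2*exp(-2*t) + 2*exp(-3*t), -10*exp(-2*t) + 10*exp(-3*t), -9*exp(-2*t) + 10*exp(-3*t)]

Strategy: write B = P · J · P⁻¹ where J is a Jordan canonical form, so e^{tB} = P · e^{tJ} · P⁻¹, and e^{tJ} can be computed block-by-block.

B has Jordan form
J =
  [-3,  0,  0]
  [ 0, -3,  0]
  [ 0,  0, -2]
(up to reordering of blocks).

Per-block formulas:
  For a 1×1 block at λ = -3: exp(t · [-3]) = [e^(-3t)].
  For a 1×1 block at λ = -2: exp(t · [-2]) = [e^(-2t)].

After assembling e^{tJ} and conjugating by P, we get:

e^{tB} =
  [exp(-3*t), 0, 0]
  [2*exp(-2*t) - 2*exp(-3*t), 10*exp(-2*t) - 9*exp(-3*t), 9*exp(-2*t) - 9*exp(-3*t)]
  [-2*exp(-2*t) + 2*exp(-3*t), -10*exp(-2*t) + 10*exp(-3*t), -9*exp(-2*t) + 10*exp(-3*t)]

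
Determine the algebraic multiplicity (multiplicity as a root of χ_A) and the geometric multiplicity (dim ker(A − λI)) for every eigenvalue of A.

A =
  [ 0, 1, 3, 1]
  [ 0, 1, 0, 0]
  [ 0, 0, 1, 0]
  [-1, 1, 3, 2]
λ = 1: alg = 4, geom = 3

Step 1 — factor the characteristic polynomial to read off the algebraic multiplicities:
  χ_A(x) = (x - 1)^4

Step 2 — compute geometric multiplicities via the rank-nullity identity g(λ) = n − rank(A − λI):
  rank(A − (1)·I) = 1, so dim ker(A − (1)·I) = n − 1 = 3

Summary:
  λ = 1: algebraic multiplicity = 4, geometric multiplicity = 3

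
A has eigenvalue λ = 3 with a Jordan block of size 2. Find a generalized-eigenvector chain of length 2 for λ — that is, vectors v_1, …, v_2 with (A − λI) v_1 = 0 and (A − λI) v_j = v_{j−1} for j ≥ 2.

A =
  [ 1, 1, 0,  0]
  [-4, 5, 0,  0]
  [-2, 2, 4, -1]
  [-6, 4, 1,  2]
A Jordan chain for λ = 3 of length 2:
v_1 = (-2, -4, -2, -6)ᵀ
v_2 = (1, 0, 0, 0)ᵀ

Let N = A − (3)·I. We want v_2 with N^2 v_2 = 0 but N^1 v_2 ≠ 0; then v_{j-1} := N · v_j for j = 2, …, 2.

Pick v_2 = (1, 0, 0, 0)ᵀ.
Then v_1 = N · v_2 = (-2, -4, -2, -6)ᵀ.

Sanity check: (A − (3)·I) v_1 = (0, 0, 0, 0)ᵀ = 0. ✓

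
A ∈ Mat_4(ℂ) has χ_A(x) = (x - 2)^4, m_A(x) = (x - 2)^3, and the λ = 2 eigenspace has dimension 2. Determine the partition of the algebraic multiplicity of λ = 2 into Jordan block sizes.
Block sizes for λ = 2: [3, 1]

Step 1 — from the characteristic polynomial, algebraic multiplicity of λ = 2 is 4. From dim ker(A − (2)·I) = 2, there are exactly 2 Jordan blocks for λ = 2.
Step 2 — from the minimal polynomial, the factor (x − 2)^3 tells us the largest block for λ = 2 has size 3.
Step 3 — with total size 4, 2 blocks, and largest block 3, the block sizes (in nonincreasing order) are [3, 1].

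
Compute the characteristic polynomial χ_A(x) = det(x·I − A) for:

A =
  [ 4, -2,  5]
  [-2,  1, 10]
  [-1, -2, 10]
x^3 - 15*x^2 + 75*x - 125

Expanding det(x·I − A) (e.g. by cofactor expansion or by noting that A is similar to its Jordan form J, which has the same characteristic polynomial as A) gives
  χ_A(x) = x^3 - 15*x^2 + 75*x - 125
which factors as (x - 5)^3. The eigenvalues (with algebraic multiplicities) are λ = 5 with multiplicity 3.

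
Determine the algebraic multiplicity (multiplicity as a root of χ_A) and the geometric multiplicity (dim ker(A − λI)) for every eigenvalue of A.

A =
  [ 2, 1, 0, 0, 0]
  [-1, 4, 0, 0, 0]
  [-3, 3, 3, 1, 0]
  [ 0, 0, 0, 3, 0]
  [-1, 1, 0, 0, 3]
λ = 3: alg = 5, geom = 3

Step 1 — factor the characteristic polynomial to read off the algebraic multiplicities:
  χ_A(x) = (x - 3)^5

Step 2 — compute geometric multiplicities via the rank-nullity identity g(λ) = n − rank(A − λI):
  rank(A − (3)·I) = 2, so dim ker(A − (3)·I) = n − 2 = 3

Summary:
  λ = 3: algebraic multiplicity = 5, geometric multiplicity = 3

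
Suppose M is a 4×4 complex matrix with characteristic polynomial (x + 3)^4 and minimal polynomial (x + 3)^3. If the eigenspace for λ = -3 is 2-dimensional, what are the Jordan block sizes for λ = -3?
Block sizes for λ = -3: [3, 1]

Step 1 — from the characteristic polynomial, algebraic multiplicity of λ = -3 is 4. From dim ker(M − (-3)·I) = 2, there are exactly 2 Jordan blocks for λ = -3.
Step 2 — from the minimal polynomial, the factor (x + 3)^3 tells us the largest block for λ = -3 has size 3.
Step 3 — with total size 4, 2 blocks, and largest block 3, the block sizes (in nonincreasing order) are [3, 1].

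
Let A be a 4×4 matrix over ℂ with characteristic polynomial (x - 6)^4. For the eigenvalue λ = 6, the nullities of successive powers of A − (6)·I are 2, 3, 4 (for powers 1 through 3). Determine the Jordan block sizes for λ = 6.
Block sizes for λ = 6: [3, 1]

From the dimensions of kernels of powers, the number of Jordan blocks of size at least j is d_j − d_{j−1} where d_j = dim ker(N^j) (with d_0 = 0). Computing the differences gives [2, 1, 1].
The number of blocks of size exactly k is (#blocks of size ≥ k) − (#blocks of size ≥ k + 1), so the partition is: 1 block(s) of size 1, 1 block(s) of size 3.
In nonincreasing order the block sizes are [3, 1].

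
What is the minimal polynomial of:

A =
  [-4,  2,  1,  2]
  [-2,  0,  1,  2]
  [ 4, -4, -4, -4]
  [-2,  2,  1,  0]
x^2 + 4*x + 4

The characteristic polynomial is χ_A(x) = (x + 2)^4, so the eigenvalues are known. The minimal polynomial is
  m_A(x) = Π_λ (x − λ)^{k_λ}
where k_λ is the size of the *largest* Jordan block for λ (equivalently, the smallest k with (A − λI)^k v = 0 for every generalised eigenvector v of λ).

  λ = -2: largest Jordan block has size 2, contributing (x + 2)^2

So m_A(x) = (x + 2)^2 = x^2 + 4*x + 4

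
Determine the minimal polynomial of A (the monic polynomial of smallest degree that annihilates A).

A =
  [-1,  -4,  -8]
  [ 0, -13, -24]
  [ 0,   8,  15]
x^2 - 2*x - 3

The characteristic polynomial is χ_A(x) = (x - 3)*(x + 1)^2, so the eigenvalues are known. The minimal polynomial is
  m_A(x) = Π_λ (x − λ)^{k_λ}
where k_λ is the size of the *largest* Jordan block for λ (equivalently, the smallest k with (A − λI)^k v = 0 for every generalised eigenvector v of λ).

  λ = -1: largest Jordan block has size 1, contributing (x + 1)
  λ = 3: largest Jordan block has size 1, contributing (x − 3)

So m_A(x) = (x - 3)*(x + 1) = x^2 - 2*x - 3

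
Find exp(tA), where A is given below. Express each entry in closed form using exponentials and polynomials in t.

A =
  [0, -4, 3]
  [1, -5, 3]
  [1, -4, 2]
e^{tA} =
  [t*exp(-t) + exp(-t), -4*t*exp(-t), 3*t*exp(-t)]
  [t*exp(-t), -4*t*exp(-t) + exp(-t), 3*t*exp(-t)]
  [t*exp(-t), -4*t*exp(-t), 3*t*exp(-t) + exp(-t)]

Strategy: write A = P · J · P⁻¹ where J is a Jordan canonical form, so e^{tA} = P · e^{tJ} · P⁻¹, and e^{tJ} can be computed block-by-block.

A has Jordan form
J =
  [-1,  1,  0]
  [ 0, -1,  0]
  [ 0,  0, -1]
(up to reordering of blocks).

Per-block formulas:
  For a 1×1 block at λ = -1: exp(t · [-1]) = [e^(-1t)].
  For a 2×2 Jordan block J_2(-1): exp(t · J_2(-1)) = e^(-1t)·(I + t·N), where N is the 2×2 nilpotent shift.

After assembling e^{tJ} and conjugating by P, we get:

e^{tA} =
  [t*exp(-t) + exp(-t), -4*t*exp(-t), 3*t*exp(-t)]
  [t*exp(-t), -4*t*exp(-t) + exp(-t), 3*t*exp(-t)]
  [t*exp(-t), -4*t*exp(-t), 3*t*exp(-t) + exp(-t)]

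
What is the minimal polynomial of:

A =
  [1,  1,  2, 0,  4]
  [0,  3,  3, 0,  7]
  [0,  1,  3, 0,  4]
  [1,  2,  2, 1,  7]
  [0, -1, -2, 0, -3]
x^3 - 3*x^2 + 3*x - 1

The characteristic polynomial is χ_A(x) = (x - 1)^5, so the eigenvalues are known. The minimal polynomial is
  m_A(x) = Π_λ (x − λ)^{k_λ}
where k_λ is the size of the *largest* Jordan block for λ (equivalently, the smallest k with (A − λI)^k v = 0 for every generalised eigenvector v of λ).

  λ = 1: largest Jordan block has size 3, contributing (x − 1)^3

So m_A(x) = (x - 1)^3 = x^3 - 3*x^2 + 3*x - 1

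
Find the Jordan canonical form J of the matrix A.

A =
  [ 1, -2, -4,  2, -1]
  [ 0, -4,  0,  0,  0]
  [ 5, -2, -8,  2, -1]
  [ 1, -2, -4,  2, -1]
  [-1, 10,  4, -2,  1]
J_1(-4) ⊕ J_1(-4) ⊕ J_2(0) ⊕ J_1(0)

The characteristic polynomial is
  det(x·I − A) = x^5 + 8*x^4 + 16*x^3 = x^3*(x + 4)^2

Eigenvalues and multiplicities (the geometric multiplicity of λ is n − rank(A − λI), which equals the number of Jordan blocks for λ):
  λ = -4: algebraic multiplicity = 2, geometric multiplicity = 2
  λ = 0: algebraic multiplicity = 3, geometric multiplicity = 2

Determining the block sizes for each eigenvalue:
  λ = -4: gm = am = 2, so every block has size 1 → block sizes [1, 1]
  λ = 0: 2 blocks summing to 3 forces exactly one block of size 2 and the rest size 1 → block sizes [2, 1]

Assembling the blocks gives a Jordan form
J =
  [-4,  0, 0, 0, 0]
  [ 0, -4, 0, 0, 0]
  [ 0,  0, 0, 1, 0]
  [ 0,  0, 0, 0, 0]
  [ 0,  0, 0, 0, 0]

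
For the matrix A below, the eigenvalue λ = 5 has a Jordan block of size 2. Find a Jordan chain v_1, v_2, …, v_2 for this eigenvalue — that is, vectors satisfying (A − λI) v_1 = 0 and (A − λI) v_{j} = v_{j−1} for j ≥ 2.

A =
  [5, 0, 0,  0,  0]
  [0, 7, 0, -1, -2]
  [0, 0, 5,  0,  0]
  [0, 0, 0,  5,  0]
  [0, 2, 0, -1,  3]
A Jordan chain for λ = 5 of length 2:
v_1 = (0, 2, 0, 0, 2)ᵀ
v_2 = (0, 1, 0, 0, 0)ᵀ

Let N = A − (5)·I. We want v_2 with N^2 v_2 = 0 but N^1 v_2 ≠ 0; then v_{j-1} := N · v_j for j = 2, …, 2.

Pick v_2 = (0, 1, 0, 0, 0)ᵀ.
Then v_1 = N · v_2 = (0, 2, 0, 0, 2)ᵀ.

Sanity check: (A − (5)·I) v_1 = (0, 0, 0, 0, 0)ᵀ = 0. ✓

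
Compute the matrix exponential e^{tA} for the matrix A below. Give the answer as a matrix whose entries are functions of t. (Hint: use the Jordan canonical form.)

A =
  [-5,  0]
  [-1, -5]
e^{tA} =
  [exp(-5*t), 0]
  [-t*exp(-5*t), exp(-5*t)]

Strategy: write A = P · J · P⁻¹ where J is a Jordan canonical form, so e^{tA} = P · e^{tJ} · P⁻¹, and e^{tJ} can be computed block-by-block.

A has Jordan form
J =
  [-5,  1]
  [ 0, -5]
(up to reordering of blocks).

Per-block formulas:
  For a 2×2 Jordan block J_2(-5): exp(t · J_2(-5)) = e^(-5t)·(I + t·N), where N is the 2×2 nilpotent shift.

After assembling e^{tJ} and conjugating by P, we get:

e^{tA} =
  [exp(-5*t), 0]
  [-t*exp(-5*t), exp(-5*t)]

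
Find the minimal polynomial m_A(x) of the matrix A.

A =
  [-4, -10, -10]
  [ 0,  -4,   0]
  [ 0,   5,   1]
x^2 + 3*x - 4

The characteristic polynomial is χ_A(x) = (x - 1)*(x + 4)^2, so the eigenvalues are known. The minimal polynomial is
  m_A(x) = Π_λ (x − λ)^{k_λ}
where k_λ is the size of the *largest* Jordan block for λ (equivalently, the smallest k with (A − λI)^k v = 0 for every generalised eigenvector v of λ).

  λ = -4: largest Jordan block has size 1, contributing (x + 4)
  λ = 1: largest Jordan block has size 1, contributing (x − 1)

So m_A(x) = (x - 1)*(x + 4) = x^2 + 3*x - 4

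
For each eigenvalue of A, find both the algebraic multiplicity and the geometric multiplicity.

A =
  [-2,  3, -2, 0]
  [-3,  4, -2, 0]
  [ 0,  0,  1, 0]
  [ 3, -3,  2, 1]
λ = 1: alg = 4, geom = 3

Step 1 — factor the characteristic polynomial to read off the algebraic multiplicities:
  χ_A(x) = (x - 1)^4

Step 2 — compute geometric multiplicities via the rank-nullity identity g(λ) = n − rank(A − λI):
  rank(A − (1)·I) = 1, so dim ker(A − (1)·I) = n − 1 = 3

Summary:
  λ = 1: algebraic multiplicity = 4, geometric multiplicity = 3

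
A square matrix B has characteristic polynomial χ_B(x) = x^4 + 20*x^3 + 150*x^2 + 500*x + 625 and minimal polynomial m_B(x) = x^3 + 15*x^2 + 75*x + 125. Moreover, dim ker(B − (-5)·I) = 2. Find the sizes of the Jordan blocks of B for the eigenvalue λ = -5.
Block sizes for λ = -5: [3, 1]

Step 1 — from the characteristic polynomial, algebraic multiplicity of λ = -5 is 4. From dim ker(B − (-5)·I) = 2, there are exactly 2 Jordan blocks for λ = -5.
Step 2 — from the minimal polynomial, the factor (x + 5)^3 tells us the largest block for λ = -5 has size 3.
Step 3 — with total size 4, 2 blocks, and largest block 3, the block sizes (in nonincreasing order) are [3, 1].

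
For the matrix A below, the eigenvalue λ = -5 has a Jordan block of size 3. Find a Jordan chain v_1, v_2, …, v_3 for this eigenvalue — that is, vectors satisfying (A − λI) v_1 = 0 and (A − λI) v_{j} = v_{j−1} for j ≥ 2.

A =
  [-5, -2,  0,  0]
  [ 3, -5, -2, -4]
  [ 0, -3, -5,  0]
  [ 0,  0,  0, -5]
A Jordan chain for λ = -5 of length 3:
v_1 = (-6, 0, -9, 0)ᵀ
v_2 = (0, 3, 0, 0)ᵀ
v_3 = (1, 0, 0, 0)ᵀ

Let N = A − (-5)·I. We want v_3 with N^3 v_3 = 0 but N^2 v_3 ≠ 0; then v_{j-1} := N · v_j for j = 3, …, 2.

Pick v_3 = (1, 0, 0, 0)ᵀ.
Then v_2 = N · v_3 = (0, 3, 0, 0)ᵀ.
Then v_1 = N · v_2 = (-6, 0, -9, 0)ᵀ.

Sanity check: (A − (-5)·I) v_1 = (0, 0, 0, 0)ᵀ = 0. ✓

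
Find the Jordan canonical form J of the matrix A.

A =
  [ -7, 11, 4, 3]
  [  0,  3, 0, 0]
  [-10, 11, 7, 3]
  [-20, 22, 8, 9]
J_2(3) ⊕ J_1(3) ⊕ J_1(3)

The characteristic polynomial is
  det(x·I − A) = x^4 - 12*x^3 + 54*x^2 - 108*x + 81 = (x - 3)^4

Eigenvalues and multiplicities (the geometric multiplicity of λ is n − rank(A − λI), which equals the number of Jordan blocks for λ):
  λ = 3: algebraic multiplicity = 4, geometric multiplicity = 3

Determining the block sizes for each eigenvalue:
  λ = 3: 3 blocks summing to 4 forces exactly one block of size 2 and the rest size 1 → block sizes [2, 1, 1]

Assembling the blocks gives a Jordan form
J =
  [3, 1, 0, 0]
  [0, 3, 0, 0]
  [0, 0, 3, 0]
  [0, 0, 0, 3]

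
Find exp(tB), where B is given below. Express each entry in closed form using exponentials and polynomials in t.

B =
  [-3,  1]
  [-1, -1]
e^{tB} =
  [-t*exp(-2*t) + exp(-2*t), t*exp(-2*t)]
  [-t*exp(-2*t), t*exp(-2*t) + exp(-2*t)]

Strategy: write B = P · J · P⁻¹ where J is a Jordan canonical form, so e^{tB} = P · e^{tJ} · P⁻¹, and e^{tJ} can be computed block-by-block.

B has Jordan form
J =
  [-2,  1]
  [ 0, -2]
(up to reordering of blocks).

Per-block formulas:
  For a 2×2 Jordan block J_2(-2): exp(t · J_2(-2)) = e^(-2t)·(I + t·N), where N is the 2×2 nilpotent shift.

After assembling e^{tJ} and conjugating by P, we get:

e^{tB} =
  [-t*exp(-2*t) + exp(-2*t), t*exp(-2*t)]
  [-t*exp(-2*t), t*exp(-2*t) + exp(-2*t)]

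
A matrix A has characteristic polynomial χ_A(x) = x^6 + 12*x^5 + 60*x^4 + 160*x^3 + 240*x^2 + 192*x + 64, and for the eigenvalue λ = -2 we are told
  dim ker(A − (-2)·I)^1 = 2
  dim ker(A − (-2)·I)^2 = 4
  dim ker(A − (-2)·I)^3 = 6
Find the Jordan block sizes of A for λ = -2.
Block sizes for λ = -2: [3, 3]

From the dimensions of kernels of powers, the number of Jordan blocks of size at least j is d_j − d_{j−1} where d_j = dim ker(N^j) (with d_0 = 0). Computing the differences gives [2, 2, 2].
The number of blocks of size exactly k is (#blocks of size ≥ k) − (#blocks of size ≥ k + 1), so the partition is: 2 block(s) of size 3.
In nonincreasing order the block sizes are [3, 3].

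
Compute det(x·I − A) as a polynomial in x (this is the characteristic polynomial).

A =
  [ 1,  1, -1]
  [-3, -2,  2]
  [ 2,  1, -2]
x^3 + 3*x^2 + 3*x + 1

Expanding det(x·I − A) (e.g. by cofactor expansion or by noting that A is similar to its Jordan form J, which has the same characteristic polynomial as A) gives
  χ_A(x) = x^3 + 3*x^2 + 3*x + 1
which factors as (x + 1)^3. The eigenvalues (with algebraic multiplicities) are λ = -1 with multiplicity 3.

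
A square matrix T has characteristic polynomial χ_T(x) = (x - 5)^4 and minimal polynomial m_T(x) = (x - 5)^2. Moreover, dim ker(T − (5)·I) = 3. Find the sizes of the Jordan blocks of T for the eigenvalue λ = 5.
Block sizes for λ = 5: [2, 1, 1]

Step 1 — from the characteristic polynomial, algebraic multiplicity of λ = 5 is 4. From dim ker(T − (5)·I) = 3, there are exactly 3 Jordan blocks for λ = 5.
Step 2 — from the minimal polynomial, the factor (x − 5)^2 tells us the largest block for λ = 5 has size 2.
Step 3 — with total size 4, 3 blocks, and largest block 2, the block sizes (in nonincreasing order) are [2, 1, 1].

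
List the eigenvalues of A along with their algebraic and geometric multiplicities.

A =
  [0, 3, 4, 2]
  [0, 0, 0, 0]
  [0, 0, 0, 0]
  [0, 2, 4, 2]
λ = 0: alg = 3, geom = 2; λ = 2: alg = 1, geom = 1

Step 1 — factor the characteristic polynomial to read off the algebraic multiplicities:
  χ_A(x) = x^3*(x - 2)

Step 2 — compute geometric multiplicities via the rank-nullity identity g(λ) = n − rank(A − λI):
  rank(A − (0)·I) = 2, so dim ker(A − (0)·I) = n − 2 = 2
  rank(A − (2)·I) = 3, so dim ker(A − (2)·I) = n − 3 = 1

Summary:
  λ = 0: algebraic multiplicity = 3, geometric multiplicity = 2
  λ = 2: algebraic multiplicity = 1, geometric multiplicity = 1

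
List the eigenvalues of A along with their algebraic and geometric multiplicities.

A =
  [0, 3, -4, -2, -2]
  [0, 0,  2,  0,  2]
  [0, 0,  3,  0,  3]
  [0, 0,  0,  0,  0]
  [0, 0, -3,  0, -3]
λ = 0: alg = 5, geom = 3

Step 1 — factor the characteristic polynomial to read off the algebraic multiplicities:
  χ_A(x) = x^5

Step 2 — compute geometric multiplicities via the rank-nullity identity g(λ) = n − rank(A − λI):
  rank(A − (0)·I) = 2, so dim ker(A − (0)·I) = n − 2 = 3

Summary:
  λ = 0: algebraic multiplicity = 5, geometric multiplicity = 3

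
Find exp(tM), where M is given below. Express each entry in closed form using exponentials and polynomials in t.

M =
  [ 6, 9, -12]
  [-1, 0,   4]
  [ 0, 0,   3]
e^{tM} =
  [3*t*exp(3*t) + exp(3*t), 9*t*exp(3*t), -12*t*exp(3*t)]
  [-t*exp(3*t), -3*t*exp(3*t) + exp(3*t), 4*t*exp(3*t)]
  [0, 0, exp(3*t)]

Strategy: write M = P · J · P⁻¹ where J is a Jordan canonical form, so e^{tM} = P · e^{tJ} · P⁻¹, and e^{tJ} can be computed block-by-block.

M has Jordan form
J =
  [3, 1, 0]
  [0, 3, 0]
  [0, 0, 3]
(up to reordering of blocks).

Per-block formulas:
  For a 2×2 Jordan block J_2(3): exp(t · J_2(3)) = e^(3t)·(I + t·N), where N is the 2×2 nilpotent shift.
  For a 1×1 block at λ = 3: exp(t · [3]) = [e^(3t)].

After assembling e^{tJ} and conjugating by P, we get:

e^{tM} =
  [3*t*exp(3*t) + exp(3*t), 9*t*exp(3*t), -12*t*exp(3*t)]
  [-t*exp(3*t), -3*t*exp(3*t) + exp(3*t), 4*t*exp(3*t)]
  [0, 0, exp(3*t)]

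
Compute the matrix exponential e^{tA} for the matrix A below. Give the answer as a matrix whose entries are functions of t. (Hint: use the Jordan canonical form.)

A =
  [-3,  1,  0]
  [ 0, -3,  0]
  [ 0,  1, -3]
e^{tA} =
  [exp(-3*t), t*exp(-3*t), 0]
  [0, exp(-3*t), 0]
  [0, t*exp(-3*t), exp(-3*t)]

Strategy: write A = P · J · P⁻¹ where J is a Jordan canonical form, so e^{tA} = P · e^{tJ} · P⁻¹, and e^{tJ} can be computed block-by-block.

A has Jordan form
J =
  [-3,  1,  0]
  [ 0, -3,  0]
  [ 0,  0, -3]
(up to reordering of blocks).

Per-block formulas:
  For a 1×1 block at λ = -3: exp(t · [-3]) = [e^(-3t)].
  For a 2×2 Jordan block J_2(-3): exp(t · J_2(-3)) = e^(-3t)·(I + t·N), where N is the 2×2 nilpotent shift.

After assembling e^{tJ} and conjugating by P, we get:

e^{tA} =
  [exp(-3*t), t*exp(-3*t), 0]
  [0, exp(-3*t), 0]
  [0, t*exp(-3*t), exp(-3*t)]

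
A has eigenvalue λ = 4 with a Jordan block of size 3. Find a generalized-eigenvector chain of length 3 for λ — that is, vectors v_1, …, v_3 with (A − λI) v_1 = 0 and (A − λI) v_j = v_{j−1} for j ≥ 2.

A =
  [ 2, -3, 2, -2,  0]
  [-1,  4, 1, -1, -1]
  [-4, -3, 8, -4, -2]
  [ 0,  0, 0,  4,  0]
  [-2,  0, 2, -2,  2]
A Jordan chain for λ = 4 of length 3:
v_1 = (-1, 0, -1, 0, 0)ᵀ
v_2 = (-2, -1, -4, 0, -2)ᵀ
v_3 = (1, 0, 0, 0, 0)ᵀ

Let N = A − (4)·I. We want v_3 with N^3 v_3 = 0 but N^2 v_3 ≠ 0; then v_{j-1} := N · v_j for j = 3, …, 2.

Pick v_3 = (1, 0, 0, 0, 0)ᵀ.
Then v_2 = N · v_3 = (-2, -1, -4, 0, -2)ᵀ.
Then v_1 = N · v_2 = (-1, 0, -1, 0, 0)ᵀ.

Sanity check: (A − (4)·I) v_1 = (0, 0, 0, 0, 0)ᵀ = 0. ✓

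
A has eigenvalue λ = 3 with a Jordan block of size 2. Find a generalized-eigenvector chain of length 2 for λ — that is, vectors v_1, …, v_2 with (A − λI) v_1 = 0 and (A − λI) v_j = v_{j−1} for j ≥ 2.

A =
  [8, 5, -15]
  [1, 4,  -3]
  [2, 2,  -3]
A Jordan chain for λ = 3 of length 2:
v_1 = (5, 1, 2)ᵀ
v_2 = (1, 0, 0)ᵀ

Let N = A − (3)·I. We want v_2 with N^2 v_2 = 0 but N^1 v_2 ≠ 0; then v_{j-1} := N · v_j for j = 2, …, 2.

Pick v_2 = (1, 0, 0)ᵀ.
Then v_1 = N · v_2 = (5, 1, 2)ᵀ.

Sanity check: (A − (3)·I) v_1 = (0, 0, 0)ᵀ = 0. ✓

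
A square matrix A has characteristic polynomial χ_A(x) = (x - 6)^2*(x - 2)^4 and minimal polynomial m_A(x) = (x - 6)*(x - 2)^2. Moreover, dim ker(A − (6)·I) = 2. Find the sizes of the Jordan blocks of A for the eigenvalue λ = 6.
Block sizes for λ = 6: [1, 1]

Step 1 — from the characteristic polynomial, algebraic multiplicity of λ = 6 is 2. From dim ker(A − (6)·I) = 2, there are exactly 2 Jordan blocks for λ = 6.
Step 2 — from the minimal polynomial, the factor (x − 6) tells us the largest block for λ = 6 has size 1.
Step 3 — with total size 2, 2 blocks, and largest block 1, the block sizes (in nonincreasing order) are [1, 1].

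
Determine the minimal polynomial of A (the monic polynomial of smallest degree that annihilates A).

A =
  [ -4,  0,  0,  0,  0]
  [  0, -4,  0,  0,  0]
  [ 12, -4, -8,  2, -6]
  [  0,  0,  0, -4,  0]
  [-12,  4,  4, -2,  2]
x^2 + 6*x + 8

The characteristic polynomial is χ_A(x) = (x + 2)*(x + 4)^4, so the eigenvalues are known. The minimal polynomial is
  m_A(x) = Π_λ (x − λ)^{k_λ}
where k_λ is the size of the *largest* Jordan block for λ (equivalently, the smallest k with (A − λI)^k v = 0 for every generalised eigenvector v of λ).

  λ = -4: largest Jordan block has size 1, contributing (x + 4)
  λ = -2: largest Jordan block has size 1, contributing (x + 2)

So m_A(x) = (x + 2)*(x + 4) = x^2 + 6*x + 8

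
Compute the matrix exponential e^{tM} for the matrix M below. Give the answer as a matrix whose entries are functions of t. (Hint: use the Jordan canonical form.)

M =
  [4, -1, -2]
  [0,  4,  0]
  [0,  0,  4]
e^{tM} =
  [exp(4*t), -t*exp(4*t), -2*t*exp(4*t)]
  [0, exp(4*t), 0]
  [0, 0, exp(4*t)]

Strategy: write M = P · J · P⁻¹ where J is a Jordan canonical form, so e^{tM} = P · e^{tJ} · P⁻¹, and e^{tJ} can be computed block-by-block.

M has Jordan form
J =
  [4, 1, 0]
  [0, 4, 0]
  [0, 0, 4]
(up to reordering of blocks).

Per-block formulas:
  For a 1×1 block at λ = 4: exp(t · [4]) = [e^(4t)].
  For a 2×2 Jordan block J_2(4): exp(t · J_2(4)) = e^(4t)·(I + t·N), where N is the 2×2 nilpotent shift.

After assembling e^{tJ} and conjugating by P, we get:

e^{tM} =
  [exp(4*t), -t*exp(4*t), -2*t*exp(4*t)]
  [0, exp(4*t), 0]
  [0, 0, exp(4*t)]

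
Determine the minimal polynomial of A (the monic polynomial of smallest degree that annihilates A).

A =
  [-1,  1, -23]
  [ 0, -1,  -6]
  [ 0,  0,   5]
x^3 - 3*x^2 - 9*x - 5

The characteristic polynomial is χ_A(x) = (x - 5)*(x + 1)^2, so the eigenvalues are known. The minimal polynomial is
  m_A(x) = Π_λ (x − λ)^{k_λ}
where k_λ is the size of the *largest* Jordan block for λ (equivalently, the smallest k with (A − λI)^k v = 0 for every generalised eigenvector v of λ).

  λ = -1: largest Jordan block has size 2, contributing (x + 1)^2
  λ = 5: largest Jordan block has size 1, contributing (x − 5)

So m_A(x) = (x - 5)*(x + 1)^2 = x^3 - 3*x^2 - 9*x - 5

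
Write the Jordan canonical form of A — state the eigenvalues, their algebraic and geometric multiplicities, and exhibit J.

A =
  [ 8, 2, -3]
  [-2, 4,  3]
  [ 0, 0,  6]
J_2(6) ⊕ J_1(6)

The characteristic polynomial is
  det(x·I − A) = x^3 - 18*x^2 + 108*x - 216 = (x - 6)^3

Eigenvalues and multiplicities (the geometric multiplicity of λ is n − rank(A − λI), which equals the number of Jordan blocks for λ):
  λ = 6: algebraic multiplicity = 3, geometric multiplicity = 2

Determining the block sizes for each eigenvalue:
  λ = 6: 2 blocks summing to 3 forces exactly one block of size 2 and the rest size 1 → block sizes [2, 1]

Assembling the blocks gives a Jordan form
J =
  [6, 1, 0]
  [0, 6, 0]
  [0, 0, 6]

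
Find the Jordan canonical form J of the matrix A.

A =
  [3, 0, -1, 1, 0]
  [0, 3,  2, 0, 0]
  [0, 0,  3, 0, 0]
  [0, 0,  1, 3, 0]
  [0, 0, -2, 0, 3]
J_3(3) ⊕ J_1(3) ⊕ J_1(3)

The characteristic polynomial is
  det(x·I − A) = x^5 - 15*x^4 + 90*x^3 - 270*x^2 + 405*x - 243 = (x - 3)^5

Eigenvalues and multiplicities (the geometric multiplicity of λ is n − rank(A − λI), which equals the number of Jordan blocks for λ):
  λ = 3: algebraic multiplicity = 5, geometric multiplicity = 3

Determining the block sizes for each eigenvalue:
  λ = 3: with am = 5 and gm = 3, the partition is not yet determined (e.g. several partitions of 5 into 3 parts exist). Let N = A − (3)·I. Computing rank(N^1) = 2, rank(N^2) = 1, rank(N^3) = 0; the number of blocks of size ≥ j is rank(N^{j−1}) − rank(N^j), giving [3, 1, 1]. So we have 1 block(s) of size 3, 2 block(s) of size 1 → block sizes [3, 1, 1]

Assembling the blocks gives a Jordan form
J =
  [3, 1, 0, 0, 0]
  [0, 3, 1, 0, 0]
  [0, 0, 3, 0, 0]
  [0, 0, 0, 3, 0]
  [0, 0, 0, 0, 3]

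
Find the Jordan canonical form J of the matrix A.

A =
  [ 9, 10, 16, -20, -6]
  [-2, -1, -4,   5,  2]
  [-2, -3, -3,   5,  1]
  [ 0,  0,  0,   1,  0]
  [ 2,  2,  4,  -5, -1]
J_2(1) ⊕ J_2(1) ⊕ J_1(1)

The characteristic polynomial is
  det(x·I − A) = x^5 - 5*x^4 + 10*x^3 - 10*x^2 + 5*x - 1 = (x - 1)^5

Eigenvalues and multiplicities (the geometric multiplicity of λ is n − rank(A − λI), which equals the number of Jordan blocks for λ):
  λ = 1: algebraic multiplicity = 5, geometric multiplicity = 3

Determining the block sizes for each eigenvalue:
  λ = 1: with am = 5 and gm = 3, the partition is not yet determined (e.g. several partitions of 5 into 3 parts exist). Let N = A − (1)·I. Computing rank(N^1) = 2, rank(N^2) = 0; the number of blocks of size ≥ j is rank(N^{j−1}) − rank(N^j), giving [3, 2]. So we have 2 block(s) of size 2, 1 block(s) of size 1 → block sizes [2, 2, 1]

Assembling the blocks gives a Jordan form
J =
  [1, 1, 0, 0, 0]
  [0, 1, 0, 0, 0]
  [0, 0, 1, 1, 0]
  [0, 0, 0, 1, 0]
  [0, 0, 0, 0, 1]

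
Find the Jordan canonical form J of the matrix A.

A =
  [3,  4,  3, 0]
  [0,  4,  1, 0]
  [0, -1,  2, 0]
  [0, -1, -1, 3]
J_3(3) ⊕ J_1(3)

The characteristic polynomial is
  det(x·I − A) = x^4 - 12*x^3 + 54*x^2 - 108*x + 81 = (x - 3)^4

Eigenvalues and multiplicities (the geometric multiplicity of λ is n − rank(A − λI), which equals the number of Jordan blocks for λ):
  λ = 3: algebraic multiplicity = 4, geometric multiplicity = 2

Determining the block sizes for each eigenvalue:
  λ = 3: with am = 4 and gm = 2, the partition is not yet determined (e.g. several partitions of 4 into 2 parts exist). Let N = A − (3)·I. Computing rank(N^1) = 2, rank(N^2) = 1, rank(N^3) = 0; the number of blocks of size ≥ j is rank(N^{j−1}) − rank(N^j), giving [2, 1, 1]. So we have 1 block(s) of size 3, 1 block(s) of size 1 → block sizes [3, 1]

Assembling the blocks gives a Jordan form
J =
  [3, 1, 0, 0]
  [0, 3, 1, 0]
  [0, 0, 3, 0]
  [0, 0, 0, 3]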